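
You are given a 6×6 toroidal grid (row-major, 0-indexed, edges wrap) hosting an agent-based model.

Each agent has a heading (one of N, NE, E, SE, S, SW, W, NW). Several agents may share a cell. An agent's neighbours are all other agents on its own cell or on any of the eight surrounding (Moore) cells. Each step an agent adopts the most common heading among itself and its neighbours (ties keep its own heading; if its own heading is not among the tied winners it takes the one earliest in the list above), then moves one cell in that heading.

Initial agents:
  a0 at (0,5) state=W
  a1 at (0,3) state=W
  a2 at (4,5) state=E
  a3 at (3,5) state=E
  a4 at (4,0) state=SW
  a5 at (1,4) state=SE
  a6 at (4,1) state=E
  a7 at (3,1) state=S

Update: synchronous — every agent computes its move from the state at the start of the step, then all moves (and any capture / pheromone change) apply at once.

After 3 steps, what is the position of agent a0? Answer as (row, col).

(0, 2)

t=1: a0@(0,4):W a1@(0,2):W a2@(4,0):E a3@(3,0):E a4@(4,1):E a5@(1,3):W a6@(4,2):E a7@(4,1):S
t=2: a0@(0,3):W a1@(0,1):W a2@(4,1):E a3@(3,1):E a4@(4,2):E a5@(1,2):W a6@(4,3):E a7@(4,2):E
t=3: a0@(0,2):W a1@(0,0):W a2@(4,2):E a3@(3,2):E a4@(4,3):E a5@(1,1):W a6@(4,4):E a7@(4,3):E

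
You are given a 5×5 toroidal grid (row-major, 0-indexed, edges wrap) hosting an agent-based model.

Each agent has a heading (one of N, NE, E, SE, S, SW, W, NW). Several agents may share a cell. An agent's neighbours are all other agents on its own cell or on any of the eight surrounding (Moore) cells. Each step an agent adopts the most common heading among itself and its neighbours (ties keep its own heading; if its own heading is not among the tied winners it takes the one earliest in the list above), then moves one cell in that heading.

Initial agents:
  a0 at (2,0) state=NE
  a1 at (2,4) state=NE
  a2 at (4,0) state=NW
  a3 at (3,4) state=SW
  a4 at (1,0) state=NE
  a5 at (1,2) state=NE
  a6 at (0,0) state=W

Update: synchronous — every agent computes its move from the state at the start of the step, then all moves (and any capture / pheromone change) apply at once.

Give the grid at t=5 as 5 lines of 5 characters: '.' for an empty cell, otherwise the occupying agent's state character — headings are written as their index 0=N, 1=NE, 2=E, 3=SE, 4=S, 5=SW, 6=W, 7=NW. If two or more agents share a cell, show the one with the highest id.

t=1: a0@(1,1):NE a1@(1,0):NE a2@(3,4):NW a3@(2,0):NE a4@(0,1):NE a5@(0,3):NE a6@(0,4):W
t=2: a0@(0,2):NE a1@(0,1):NE a2@(2,3):NW a3@(1,1):NE a4@(4,2):NE a5@(4,4):NE a6@(4,0):NE
t=3: a0@(4,3):NE a1@(4,2):NE a2@(1,2):NW a3@(0,2):NE a4@(3,3):NE a5@(3,0):NE a6@(3,1):NE
t=4: a0@(3,4):NE a1@(3,3):NE a2@(0,1):NW a3@(4,3):NE a4@(2,4):NE a5@(2,1):NE a6@(2,2):NE
t=5: a0@(2,0):NE a1@(2,4):NE a2@(4,0):NW a3@(3,4):NE a4@(1,0):NE a5@(1,2):NE a6@(1,3):NE

.....
1.11.
1...1
....1
7....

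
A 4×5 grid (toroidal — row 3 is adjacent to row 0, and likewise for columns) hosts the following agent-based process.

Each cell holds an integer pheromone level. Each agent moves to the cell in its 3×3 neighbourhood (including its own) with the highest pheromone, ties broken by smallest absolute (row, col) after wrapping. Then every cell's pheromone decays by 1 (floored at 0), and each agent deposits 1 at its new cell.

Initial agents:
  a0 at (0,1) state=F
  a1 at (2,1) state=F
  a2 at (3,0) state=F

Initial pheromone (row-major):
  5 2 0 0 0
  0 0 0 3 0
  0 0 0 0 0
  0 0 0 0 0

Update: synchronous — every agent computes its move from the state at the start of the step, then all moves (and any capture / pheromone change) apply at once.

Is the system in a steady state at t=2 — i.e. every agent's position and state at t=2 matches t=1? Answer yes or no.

no

t=1: a0@(0,0) a1@(1,0) a2@(0,0) | pheromone: 6 1 0 0 0 / 1 0 0 2 0 / 0 0 0 0 0 / 0 0 0 0 0
t=2: a0@(0,0) a1@(0,0) a2@(0,0) | pheromone: 8 0 0 0 0 / 0 0 0 1 0 / 0 0 0 0 0 / 0 0 0 0 0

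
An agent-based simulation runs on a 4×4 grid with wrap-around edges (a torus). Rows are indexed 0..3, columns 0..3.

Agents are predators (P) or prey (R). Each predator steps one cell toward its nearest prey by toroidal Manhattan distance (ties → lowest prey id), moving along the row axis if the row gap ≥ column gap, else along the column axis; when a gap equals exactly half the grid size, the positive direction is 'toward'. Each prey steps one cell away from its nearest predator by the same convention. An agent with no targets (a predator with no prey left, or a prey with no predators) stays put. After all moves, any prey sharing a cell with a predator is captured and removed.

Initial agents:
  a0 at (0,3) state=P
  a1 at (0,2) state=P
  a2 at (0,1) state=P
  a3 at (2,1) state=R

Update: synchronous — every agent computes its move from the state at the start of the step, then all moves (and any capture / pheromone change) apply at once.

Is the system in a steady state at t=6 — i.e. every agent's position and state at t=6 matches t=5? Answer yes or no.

yes

t=1: a0@(1,3):P a1@(1,2):P a2@(1,1):P
t=2: (unchanged — steady state)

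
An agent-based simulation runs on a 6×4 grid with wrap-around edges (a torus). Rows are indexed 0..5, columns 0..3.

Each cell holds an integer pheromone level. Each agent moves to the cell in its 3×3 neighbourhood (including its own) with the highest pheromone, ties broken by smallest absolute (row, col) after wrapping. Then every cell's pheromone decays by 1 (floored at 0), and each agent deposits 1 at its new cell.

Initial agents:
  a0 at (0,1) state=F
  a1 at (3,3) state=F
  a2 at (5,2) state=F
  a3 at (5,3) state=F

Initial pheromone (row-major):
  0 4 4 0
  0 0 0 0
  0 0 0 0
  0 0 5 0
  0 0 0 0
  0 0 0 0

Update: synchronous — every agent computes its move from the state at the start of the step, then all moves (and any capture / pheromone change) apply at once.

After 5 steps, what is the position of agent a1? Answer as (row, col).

t=1: a0@(0,1) a1@(3,2) a2@(0,1) a3@(0,2) | pheromone: 0 5 4 0 / 0 0 0 0 / 0 0 0 0 / 0 0 5 0 / 0 0 0 0 / 0 0 0 0
t=2: a0@(0,1) a1@(3,2) a2@(0,1) a3@(0,1) | pheromone: 0 7 3 0 / 0 0 0 0 / 0 0 0 0 / 0 0 5 0 / 0 0 0 0 / 0 0 0 0
t=3: a0@(0,1) a1@(3,2) a2@(0,1) a3@(0,1) | pheromone: 0 9 2 0 / 0 0 0 0 / 0 0 0 0 / 0 0 5 0 / 0 0 0 0 / 0 0 0 0
t=4: a0@(0,1) a1@(3,2) a2@(0,1) a3@(0,1) | pheromone: 0 11 1 0 / 0 0 0 0 / 0 0 0 0 / 0 0 5 0 / 0 0 0 0 / 0 0 0 0
t=5: a0@(0,1) a1@(3,2) a2@(0,1) a3@(0,1) | pheromone: 0 13 0 0 / 0 0 0 0 / 0 0 0 0 / 0 0 5 0 / 0 0 0 0 / 0 0 0 0

(3, 2)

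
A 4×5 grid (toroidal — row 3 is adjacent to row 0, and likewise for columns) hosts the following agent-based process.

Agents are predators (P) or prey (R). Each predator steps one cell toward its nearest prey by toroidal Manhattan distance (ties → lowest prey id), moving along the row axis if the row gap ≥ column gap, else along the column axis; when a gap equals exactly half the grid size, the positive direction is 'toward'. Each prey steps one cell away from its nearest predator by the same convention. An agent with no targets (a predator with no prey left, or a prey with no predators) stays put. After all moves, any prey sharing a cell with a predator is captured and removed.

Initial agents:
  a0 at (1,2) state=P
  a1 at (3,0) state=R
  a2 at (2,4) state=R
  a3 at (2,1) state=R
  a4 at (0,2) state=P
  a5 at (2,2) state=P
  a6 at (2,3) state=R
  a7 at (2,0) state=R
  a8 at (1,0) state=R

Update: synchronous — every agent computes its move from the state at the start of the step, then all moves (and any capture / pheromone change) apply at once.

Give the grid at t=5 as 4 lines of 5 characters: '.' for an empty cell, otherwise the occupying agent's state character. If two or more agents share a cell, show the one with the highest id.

R....
PP...
...R.
.....

t=1: a0@(2,2):P a1@(3,4):R a2@(2,0):R a3@(2,0):R a4@(0,1):P a5@(2,1):P a6@(2,4):R a7@(2,4):R a8@(1,4):R
t=2: a0@(2,1):P a1@(3,0):R a2@(2,4):R a3@(2,4):R a4@(0,0):P a5@(2,0):P a8@(1,0):R
t=3: a0@(3,1):P a1@(2,0):R a2@(2,3):R a3@(2,3):R a4@(3,0):P a5@(3,0):P a8@(2,0):R
t=4: a0@(2,1):P a1@(1,0):R a2@(2,4):R a3@(2,4):R a4@(2,0):P a5@(2,0):P a8@(1,0):R
t=5: a0@(1,1):P a1@(0,0):R a2@(2,3):R a3@(2,3):R a4@(1,0):P a5@(1,0):P a8@(0,0):R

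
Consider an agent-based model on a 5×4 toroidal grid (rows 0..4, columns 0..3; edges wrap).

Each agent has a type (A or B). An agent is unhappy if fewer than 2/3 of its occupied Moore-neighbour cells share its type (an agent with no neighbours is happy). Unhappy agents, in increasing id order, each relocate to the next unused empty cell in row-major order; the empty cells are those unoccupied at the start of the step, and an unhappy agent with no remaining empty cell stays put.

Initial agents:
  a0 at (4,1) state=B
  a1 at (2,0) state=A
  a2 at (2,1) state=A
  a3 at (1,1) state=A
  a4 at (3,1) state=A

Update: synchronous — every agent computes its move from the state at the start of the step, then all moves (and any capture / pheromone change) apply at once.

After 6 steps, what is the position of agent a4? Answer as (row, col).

t=1: a0@(0,0):B a1@(2,0):A a2@(2,1):A a3@(1,1):A a4@(3,1):A
t=2: a0@(0,1):B a1@(2,0):A a2@(2,1):A a3@(1,1):A a4@(3,1):A
t=3: a0@(0,0):B a1@(2,0):A a2@(2,1):A a3@(1,1):A a4@(3,1):A
t=4: a0@(0,1):B a1@(2,0):A a2@(2,1):A a3@(1,1):A a4@(3,1):A
t=5: a0@(0,0):B a1@(2,0):A a2@(2,1):A a3@(1,1):A a4@(3,1):A
t=6: a0@(0,1):B a1@(2,0):A a2@(2,1):A a3@(1,1):A a4@(3,1):A

(3, 1)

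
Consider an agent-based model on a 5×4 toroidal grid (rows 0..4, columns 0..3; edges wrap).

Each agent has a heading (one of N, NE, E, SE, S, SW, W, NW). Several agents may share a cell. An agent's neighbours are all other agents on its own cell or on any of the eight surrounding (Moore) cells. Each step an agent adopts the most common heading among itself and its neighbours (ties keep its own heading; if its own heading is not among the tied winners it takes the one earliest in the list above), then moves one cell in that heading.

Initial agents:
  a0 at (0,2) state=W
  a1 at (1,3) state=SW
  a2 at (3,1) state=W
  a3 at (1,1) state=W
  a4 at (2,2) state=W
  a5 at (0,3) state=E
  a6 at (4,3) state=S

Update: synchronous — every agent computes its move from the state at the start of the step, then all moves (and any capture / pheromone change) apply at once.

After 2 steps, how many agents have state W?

t=1: a0@(0,1):W a1@(1,2):W a2@(3,0):W a3@(1,0):W a4@(2,1):W a5@(0,0):E a6@(0,3):S
t=2: a0@(0,0):W a1@(1,1):W a2@(3,3):W a3@(1,3):W a4@(2,0):W a5@(0,3):W a6@(0,2):W

7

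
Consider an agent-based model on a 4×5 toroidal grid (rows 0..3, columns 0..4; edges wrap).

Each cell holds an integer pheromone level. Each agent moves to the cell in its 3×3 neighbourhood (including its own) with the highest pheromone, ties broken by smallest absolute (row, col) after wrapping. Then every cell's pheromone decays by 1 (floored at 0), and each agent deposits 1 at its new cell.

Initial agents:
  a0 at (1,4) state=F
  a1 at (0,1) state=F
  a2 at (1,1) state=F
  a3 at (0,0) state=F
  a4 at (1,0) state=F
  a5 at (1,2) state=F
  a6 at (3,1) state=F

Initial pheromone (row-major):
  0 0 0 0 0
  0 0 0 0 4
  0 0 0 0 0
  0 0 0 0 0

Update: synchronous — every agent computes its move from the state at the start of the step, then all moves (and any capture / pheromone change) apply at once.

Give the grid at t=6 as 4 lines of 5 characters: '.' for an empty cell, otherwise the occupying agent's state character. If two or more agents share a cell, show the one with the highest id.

.....
....F
.....
.....

t=1: a0@(1,4) a1@(0,0) a2@(0,0) a3@(1,4) a4@(1,4) a5@(0,1) a6@(0,0) | pheromone: 3 1 0 0 0 / 0 0 0 0 6 / 0 0 0 0 0 / 0 0 0 0 0
t=2: a0@(1,4) a1@(1,4) a2@(1,4) a3@(1,4) a4@(1,4) a5@(0,0) a6@(1,4) | pheromone: 3 0 0 0 0 / 0 0 0 0 11 / 0 0 0 0 0 / 0 0 0 0 0
t=3: a0@(1,4) a1@(1,4) a2@(1,4) a3@(1,4) a4@(1,4) a5@(1,4) a6@(1,4) | pheromone: 2 0 0 0 0 / 0 0 0 0 17 / 0 0 0 0 0 / 0 0 0 0 0
t=4: a0@(1,4) a1@(1,4) a2@(1,4) a3@(1,4) a4@(1,4) a5@(1,4) a6@(1,4) | pheromone: 1 0 0 0 0 / 0 0 0 0 23 / 0 0 0 0 0 / 0 0 0 0 0
t=5: a0@(1,4) a1@(1,4) a2@(1,4) a3@(1,4) a4@(1,4) a5@(1,4) a6@(1,4) | pheromone: 0 0 0 0 0 / 0 0 0 0 29 / 0 0 0 0 0 / 0 0 0 0 0
t=6: a0@(1,4) a1@(1,4) a2@(1,4) a3@(1,4) a4@(1,4) a5@(1,4) a6@(1,4) | pheromone: 0 0 0 0 0 / 0 0 0 0 35 / 0 0 0 0 0 / 0 0 0 0 0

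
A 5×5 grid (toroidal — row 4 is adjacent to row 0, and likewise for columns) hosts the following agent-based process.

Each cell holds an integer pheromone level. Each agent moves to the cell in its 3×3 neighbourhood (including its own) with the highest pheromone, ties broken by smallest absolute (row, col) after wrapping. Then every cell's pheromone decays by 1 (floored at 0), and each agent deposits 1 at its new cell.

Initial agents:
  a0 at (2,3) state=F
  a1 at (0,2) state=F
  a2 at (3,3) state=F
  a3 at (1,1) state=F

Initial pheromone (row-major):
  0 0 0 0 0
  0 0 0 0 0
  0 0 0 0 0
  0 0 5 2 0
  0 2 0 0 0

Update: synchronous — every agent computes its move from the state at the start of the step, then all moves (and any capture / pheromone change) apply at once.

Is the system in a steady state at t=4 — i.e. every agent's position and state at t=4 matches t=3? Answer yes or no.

t=1: a0@(3,2) a1@(4,1) a2@(3,2) a3@(0,0) | pheromone: 1 0 0 0 0 / 0 0 0 0 0 / 0 0 0 0 0 / 0 0 6 1 0 / 0 2 0 0 0
t=2: a0@(3,2) a1@(3,2) a2@(3,2) a3@(4,1) | pheromone: 0 0 0 0 0 / 0 0 0 0 0 / 0 0 0 0 0 / 0 0 8 0 0 / 0 2 0 0 0
t=3: a0@(3,2) a1@(3,2) a2@(3,2) a3@(3,2) | pheromone: 0 0 0 0 0 / 0 0 0 0 0 / 0 0 0 0 0 / 0 0 11 0 0 / 0 1 0 0 0
t=4: a0@(3,2) a1@(3,2) a2@(3,2) a3@(3,2) | pheromone: 0 0 0 0 0 / 0 0 0 0 0 / 0 0 0 0 0 / 0 0 14 0 0 / 0 0 0 0 0

yes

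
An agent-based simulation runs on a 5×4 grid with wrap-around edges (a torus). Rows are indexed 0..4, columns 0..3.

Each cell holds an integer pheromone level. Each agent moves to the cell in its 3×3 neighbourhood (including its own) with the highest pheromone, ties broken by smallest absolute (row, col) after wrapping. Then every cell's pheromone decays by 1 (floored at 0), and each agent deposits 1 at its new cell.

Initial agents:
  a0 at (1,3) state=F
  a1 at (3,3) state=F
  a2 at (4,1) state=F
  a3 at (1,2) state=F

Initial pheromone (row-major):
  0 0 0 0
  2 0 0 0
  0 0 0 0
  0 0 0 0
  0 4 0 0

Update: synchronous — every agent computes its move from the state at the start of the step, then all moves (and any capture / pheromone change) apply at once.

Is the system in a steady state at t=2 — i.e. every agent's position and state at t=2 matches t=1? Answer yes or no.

t=1: a0@(1,0) a1@(2,0) a2@(4,1) a3@(0,1) | pheromone: 0 1 0 0 / 2 0 0 0 / 1 0 0 0 / 0 0 0 0 / 0 4 0 0
t=2: a0@(1,0) a1@(1,0) a2@(4,1) a3@(4,1) | pheromone: 0 0 0 0 / 3 0 0 0 / 0 0 0 0 / 0 0 0 0 / 0 5 0 0

no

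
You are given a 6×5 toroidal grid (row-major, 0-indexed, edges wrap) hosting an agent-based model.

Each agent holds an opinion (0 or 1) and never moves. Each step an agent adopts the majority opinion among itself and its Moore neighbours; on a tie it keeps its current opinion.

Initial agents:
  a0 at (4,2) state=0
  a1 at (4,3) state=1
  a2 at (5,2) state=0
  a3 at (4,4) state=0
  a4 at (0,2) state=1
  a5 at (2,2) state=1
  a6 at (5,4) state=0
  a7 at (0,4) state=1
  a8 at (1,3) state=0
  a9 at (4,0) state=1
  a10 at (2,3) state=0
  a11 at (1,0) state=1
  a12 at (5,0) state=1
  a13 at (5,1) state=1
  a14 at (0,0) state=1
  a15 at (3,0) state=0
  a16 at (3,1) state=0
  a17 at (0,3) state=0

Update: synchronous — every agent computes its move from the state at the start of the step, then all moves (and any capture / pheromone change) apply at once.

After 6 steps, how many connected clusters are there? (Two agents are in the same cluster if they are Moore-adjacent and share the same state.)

2

t=1: a0@(4,2):0 a1@(4,3):0 a2@(5,2):0 a3@(4,4):0 a4@(0,2):0 a5@(2,2):0 a6@(5,4):1 a7@(0,4):1 a8@(1,3):0 a9@(4,0):0 a10@(2,3):0 a11@(1,0):1 a12@(5,0):1 a13@(5,1):1 a14@(0,0):1 a15@(3,0):0 a16@(3,1):0 a17@(0,3):0
t=2: a0@(4,2):0 a1@(4,3):0 a2@(5,2):0 a3@(4,4):0 a4@(0,2):0 a5@(2,2):0 a6@(5,4):1 a7@(0,4):1 a8@(1,3):0 a9@(4,0):0 a10@(2,3):0 a11@(1,0):1 a12@(5,0):1 a13@(5,1):0 a14@(0,0):1 a15@(3,0):0 a16@(3,1):0 a17@(0,3):0
t=3: (unchanged — steady state)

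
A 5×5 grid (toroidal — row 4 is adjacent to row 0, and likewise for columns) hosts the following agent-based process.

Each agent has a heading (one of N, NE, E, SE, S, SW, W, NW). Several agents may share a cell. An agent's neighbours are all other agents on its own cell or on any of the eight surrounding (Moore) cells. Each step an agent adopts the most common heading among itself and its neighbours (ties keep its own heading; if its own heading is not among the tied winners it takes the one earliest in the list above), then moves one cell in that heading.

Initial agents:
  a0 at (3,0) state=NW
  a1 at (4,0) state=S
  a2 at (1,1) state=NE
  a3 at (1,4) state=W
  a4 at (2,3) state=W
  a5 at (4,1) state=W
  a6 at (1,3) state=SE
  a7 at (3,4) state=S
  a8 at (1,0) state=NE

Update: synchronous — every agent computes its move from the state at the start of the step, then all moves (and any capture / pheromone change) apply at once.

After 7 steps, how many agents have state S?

t=1: a0@(4,0):S a1@(0,0):S a2@(0,2):NE a3@(1,3):W a4@(2,2):W a5@(4,0):W a6@(1,2):W a7@(4,4):S a8@(0,1):NE
t=2: a0@(0,0):S a1@(1,0):S a2@(4,3):NE a3@(1,2):W a4@(2,1):W a5@(0,0):S a6@(1,1):W a7@(0,4):S a8@(4,2):NE
t=3: a0@(1,0):S a1@(2,0):S a2@(3,4):NE a3@(1,1):W a4@(2,0):W a5@(1,0):S a6@(1,0):W a7@(1,4):S a8@(3,3):NE
t=4: a0@(2,0):S a1@(3,0):S a2@(2,0):NE a3@(1,0):W a4@(3,0):S a5@(2,0):S a6@(2,0):S a7@(2,4):S a8@(2,4):NE
t=5: a0@(3,0):S a1@(4,0):S a2@(3,0):S a3@(2,0):S a4@(4,0):S a5@(3,0):S a6@(3,0):S a7@(3,4):S a8@(3,4):S
t=6: a0@(4,0):S a1@(0,0):S a2@(4,0):S a3@(3,0):S a4@(0,0):S a5@(4,0):S a6@(4,0):S a7@(4,4):S a8@(4,4):S
t=7: a0@(0,0):S a1@(1,0):S a2@(0,0):S a3@(4,0):S a4@(1,0):S a5@(0,0):S a6@(0,0):S a7@(0,4):S a8@(0,4):S

9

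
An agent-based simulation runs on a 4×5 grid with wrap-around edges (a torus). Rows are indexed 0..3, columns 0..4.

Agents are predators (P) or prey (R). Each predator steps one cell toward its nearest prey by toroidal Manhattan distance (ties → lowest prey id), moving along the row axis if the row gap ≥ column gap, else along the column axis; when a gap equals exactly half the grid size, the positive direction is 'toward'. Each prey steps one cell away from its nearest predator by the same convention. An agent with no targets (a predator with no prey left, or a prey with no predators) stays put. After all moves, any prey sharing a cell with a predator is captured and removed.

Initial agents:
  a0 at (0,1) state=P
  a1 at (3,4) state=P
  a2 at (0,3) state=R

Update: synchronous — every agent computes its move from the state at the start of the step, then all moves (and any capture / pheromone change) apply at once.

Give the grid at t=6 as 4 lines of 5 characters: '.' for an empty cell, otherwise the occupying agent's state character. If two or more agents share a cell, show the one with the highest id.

..P.P
.....
.....
.....

t=1: a0@(0,2):P a1@(0,4):P
t=2: (unchanged — steady state)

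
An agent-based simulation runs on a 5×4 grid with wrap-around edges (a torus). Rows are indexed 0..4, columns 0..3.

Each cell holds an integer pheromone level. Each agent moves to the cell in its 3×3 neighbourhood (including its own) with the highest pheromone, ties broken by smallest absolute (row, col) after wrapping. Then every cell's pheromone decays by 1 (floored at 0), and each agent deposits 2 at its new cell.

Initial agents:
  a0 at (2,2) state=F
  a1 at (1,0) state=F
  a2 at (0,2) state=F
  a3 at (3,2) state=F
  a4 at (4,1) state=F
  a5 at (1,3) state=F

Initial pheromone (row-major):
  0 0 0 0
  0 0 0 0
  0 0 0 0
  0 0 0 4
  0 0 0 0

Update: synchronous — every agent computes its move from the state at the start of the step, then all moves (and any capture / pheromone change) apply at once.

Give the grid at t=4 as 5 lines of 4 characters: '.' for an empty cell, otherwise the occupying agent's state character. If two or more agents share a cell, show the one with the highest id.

F...
....
....
...F
....

t=1: a0@(3,3) a1@(0,0) a2@(0,1) a3@(3,3) a4@(0,0) a5@(0,0) | pheromone: 6 2 0 0 / 0 0 0 0 / 0 0 0 0 / 0 0 0 7 / 0 0 0 0
t=2: a0@(3,3) a1@(0,0) a2@(0,0) a3@(3,3) a4@(0,0) a5@(0,0) | pheromone: 13 1 0 0 / 0 0 0 0 / 0 0 0 0 / 0 0 0 10 / 0 0 0 0
t=3: a0@(3,3) a1@(0,0) a2@(0,0) a3@(3,3) a4@(0,0) a5@(0,0) | pheromone: 20 0 0 0 / 0 0 0 0 / 0 0 0 0 / 0 0 0 13 / 0 0 0 0
t=4: a0@(3,3) a1@(0,0) a2@(0,0) a3@(3,3) a4@(0,0) a5@(0,0) | pheromone: 27 0 0 0 / 0 0 0 0 / 0 0 0 0 / 0 0 0 16 / 0 0 0 0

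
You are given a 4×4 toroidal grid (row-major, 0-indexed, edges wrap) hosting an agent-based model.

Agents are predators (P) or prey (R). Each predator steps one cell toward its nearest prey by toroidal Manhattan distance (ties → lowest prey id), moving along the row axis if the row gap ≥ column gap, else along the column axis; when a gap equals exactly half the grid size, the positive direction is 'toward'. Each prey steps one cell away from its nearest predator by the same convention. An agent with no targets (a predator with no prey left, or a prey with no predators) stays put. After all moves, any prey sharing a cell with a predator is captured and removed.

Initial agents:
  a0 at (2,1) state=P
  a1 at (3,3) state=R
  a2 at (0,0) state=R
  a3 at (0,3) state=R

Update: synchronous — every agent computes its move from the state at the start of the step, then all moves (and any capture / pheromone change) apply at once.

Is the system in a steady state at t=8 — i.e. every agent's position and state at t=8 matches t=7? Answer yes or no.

t=1: a0@(2,2):P a1@(3,2):R a2@(3,0):R a3@(3,3):R
t=2: a0@(3,2):P a1@(0,2):R a2@(3,3):R a3@(0,3):R
t=3: a0@(0,2):P a1@(1,2):R a2@(3,0):R a3@(1,3):R
t=4: a0@(1,2):P a1@(2,2):R a2@(3,3):R a3@(2,3):R
t=5: a0@(2,2):P a1@(3,2):R a2@(2,3):R a3@(3,3):R
t=6: a0@(3,2):P a1@(0,2):R a2@(2,0):R a3@(0,3):R
t=7: a0@(0,2):P a1@(1,2):R a2@(2,3):R a3@(1,3):R
t=8: a0@(1,2):P a1@(2,2):R a2@(1,3):R a3@(2,3):R

no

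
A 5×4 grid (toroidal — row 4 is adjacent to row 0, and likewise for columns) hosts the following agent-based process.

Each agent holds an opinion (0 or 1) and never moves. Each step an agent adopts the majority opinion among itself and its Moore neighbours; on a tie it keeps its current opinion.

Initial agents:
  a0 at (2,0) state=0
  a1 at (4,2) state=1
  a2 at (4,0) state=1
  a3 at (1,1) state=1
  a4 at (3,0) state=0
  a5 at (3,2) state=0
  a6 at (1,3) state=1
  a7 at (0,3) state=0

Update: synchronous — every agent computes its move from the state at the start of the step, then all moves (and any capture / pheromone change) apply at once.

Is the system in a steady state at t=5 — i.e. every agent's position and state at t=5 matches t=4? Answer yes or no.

yes

t=1: a0@(2,0):0 a1@(4,2):0 a2@(4,0):0 a3@(1,1):1 a4@(3,0):0 a5@(3,2):0 a6@(1,3):0 a7@(0,3):1
t=2: a0@(2,0):0 a1@(4,2):0 a2@(4,0):0 a3@(1,1):1 a4@(3,0):0 a5@(3,2):0 a6@(1,3):0 a7@(0,3):0
t=3: (unchanged — steady state)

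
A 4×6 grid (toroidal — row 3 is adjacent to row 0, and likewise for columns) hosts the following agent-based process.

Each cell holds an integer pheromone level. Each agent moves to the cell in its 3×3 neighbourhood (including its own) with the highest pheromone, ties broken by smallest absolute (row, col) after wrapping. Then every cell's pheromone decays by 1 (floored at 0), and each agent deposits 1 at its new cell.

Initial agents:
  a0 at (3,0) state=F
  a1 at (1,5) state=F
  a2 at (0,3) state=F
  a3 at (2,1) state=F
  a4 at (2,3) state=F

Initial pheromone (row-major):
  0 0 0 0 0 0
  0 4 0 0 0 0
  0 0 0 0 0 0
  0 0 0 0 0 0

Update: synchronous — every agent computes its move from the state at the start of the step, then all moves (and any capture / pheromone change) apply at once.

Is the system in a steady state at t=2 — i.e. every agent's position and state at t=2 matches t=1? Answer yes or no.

no

t=1: a0@(0,0) a1@(0,0) a2@(0,2) a3@(1,1) a4@(1,2) | pheromone: 2 0 1 0 0 0 / 0 4 1 0 0 0 / 0 0 0 0 0 0 / 0 0 0 0 0 0
t=2: a0@(1,1) a1@(1,1) a2@(1,1) a3@(1,1) a4@(1,1) | pheromone: 1 0 0 0 0 0 / 0 8 0 0 0 0 / 0 0 0 0 0 0 / 0 0 0 0 0 0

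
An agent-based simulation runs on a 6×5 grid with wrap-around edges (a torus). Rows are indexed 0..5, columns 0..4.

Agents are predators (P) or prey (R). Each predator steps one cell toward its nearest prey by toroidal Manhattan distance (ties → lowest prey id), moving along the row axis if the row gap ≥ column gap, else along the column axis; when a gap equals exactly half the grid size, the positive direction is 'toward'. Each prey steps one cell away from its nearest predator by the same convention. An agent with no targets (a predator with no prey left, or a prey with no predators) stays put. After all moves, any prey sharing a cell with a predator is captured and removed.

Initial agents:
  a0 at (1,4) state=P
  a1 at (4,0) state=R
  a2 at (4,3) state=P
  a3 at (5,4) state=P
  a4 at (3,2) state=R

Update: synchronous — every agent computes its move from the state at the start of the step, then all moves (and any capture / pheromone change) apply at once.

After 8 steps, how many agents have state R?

t=1: a0@(2,4):P a1@(4,1):R a2@(4,4):P a3@(4,4):P a4@(2,2):R
t=2: a0@(2,3):P a1@(4,2):R a2@(4,0):P a3@(4,0):P a4@(2,1):R
t=3: a0@(2,2):P a1@(4,3):R a2@(4,1):P a3@(4,1):P a4@(2,0):R
t=4: a0@(2,1):P a1@(4,4):R a2@(4,2):P a3@(4,2):P a4@(2,4):R
t=5: a0@(2,0):P a1@(4,0):R a2@(4,3):P a3@(4,3):P a4@(2,3):R
t=6: a0@(3,0):P a1@(5,0):R a2@(4,4):P a3@(4,4):P a4@(2,2):R
t=7: a0@(4,0):P a1@(0,0):R a2@(5,4):P a3@(5,4):P a4@(2,3):R
t=8: a0@(5,0):P a1@(1,0):R a2@(0,4):P a3@(0,4):P a4@(1,3):R

2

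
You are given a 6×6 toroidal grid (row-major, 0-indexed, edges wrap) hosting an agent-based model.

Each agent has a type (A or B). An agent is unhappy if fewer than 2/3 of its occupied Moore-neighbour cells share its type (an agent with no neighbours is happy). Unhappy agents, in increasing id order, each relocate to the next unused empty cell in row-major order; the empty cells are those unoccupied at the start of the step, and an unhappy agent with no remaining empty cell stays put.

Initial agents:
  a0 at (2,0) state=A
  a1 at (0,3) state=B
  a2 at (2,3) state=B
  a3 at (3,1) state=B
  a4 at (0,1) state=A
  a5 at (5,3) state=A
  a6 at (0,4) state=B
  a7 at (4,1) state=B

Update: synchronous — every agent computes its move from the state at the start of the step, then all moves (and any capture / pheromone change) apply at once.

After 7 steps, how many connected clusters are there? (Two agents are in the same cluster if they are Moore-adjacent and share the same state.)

t=1: a0@(0,0):A a1@(0,2):B a2@(2,3):B a3@(0,5):B a4@(0,1):A a5@(1,0):A a6@(1,1):B a7@(4,1):B
t=2: a0@(0,3):A a1@(0,4):B a2@(2,3):B a3@(1,2):B a4@(1,3):A a5@(1,4):A a6@(1,5):B a7@(4,1):B
t=3: a0@(0,0):A a1@(0,1):B a2@(0,2):B a3@(0,5):B a4@(1,0):A a5@(1,1):A a6@(2,0):B a7@(4,1):B
t=4: a0@(0,3):A a1@(0,4):B a2@(1,2):B a3@(1,3):B a4@(1,4):A a5@(1,5):A a6@(2,1):B a7@(4,1):B
t=5: a0@(0,0):A a1@(0,1):B a2@(1,2):B a3@(0,2):B a4@(0,5):A a5@(1,0):A a6@(2,1):B a7@(4,1):B
t=6: a0@(0,0):A a1@(0,3):B a2@(1,2):B a3@(0,2):B a4@(0,5):A a5@(0,4):A a6@(1,1):B a7@(4,1):B
t=7: a0@(0,1):A a1@(0,3):B a2@(1,2):B a3@(0,2):B a4@(0,5):A a5@(1,0):A a6@(1,1):B a7@(4,1):B

3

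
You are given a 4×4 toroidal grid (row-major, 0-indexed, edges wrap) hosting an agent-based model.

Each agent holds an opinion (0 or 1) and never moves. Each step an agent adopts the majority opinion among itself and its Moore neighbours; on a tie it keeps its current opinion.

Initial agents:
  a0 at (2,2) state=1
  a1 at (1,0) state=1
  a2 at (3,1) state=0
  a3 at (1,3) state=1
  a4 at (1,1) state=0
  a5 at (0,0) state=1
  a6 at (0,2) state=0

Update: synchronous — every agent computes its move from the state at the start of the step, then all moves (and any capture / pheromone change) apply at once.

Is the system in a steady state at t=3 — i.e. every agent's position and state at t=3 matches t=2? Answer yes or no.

yes

t=1: a0@(2,2):1 a1@(1,0):1 a2@(3,1):0 a3@(1,3):1 a4@(1,1):1 a5@(0,0):1 a6@(0,2):0
t=2: (unchanged — steady state)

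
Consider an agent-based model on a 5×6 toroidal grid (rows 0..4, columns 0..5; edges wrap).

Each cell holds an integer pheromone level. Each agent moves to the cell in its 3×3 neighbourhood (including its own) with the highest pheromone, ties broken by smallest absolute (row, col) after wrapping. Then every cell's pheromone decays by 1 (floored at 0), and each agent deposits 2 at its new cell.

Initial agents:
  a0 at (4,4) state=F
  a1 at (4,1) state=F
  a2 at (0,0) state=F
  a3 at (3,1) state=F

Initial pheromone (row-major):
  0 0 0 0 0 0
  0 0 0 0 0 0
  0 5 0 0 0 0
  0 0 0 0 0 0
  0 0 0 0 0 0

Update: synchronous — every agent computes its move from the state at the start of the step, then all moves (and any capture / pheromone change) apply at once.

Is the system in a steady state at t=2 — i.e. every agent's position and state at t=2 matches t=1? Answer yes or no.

yes

t=1: a0@(0,3) a1@(0,0) a2@(0,0) a3@(2,1) | pheromone: 4 0 0 2 0 0 / 0 0 0 0 0 0 / 0 6 0 0 0 0 / 0 0 0 0 0 0 / 0 0 0 0 0 0
t=2: a0@(0,3) a1@(0,0) a2@(0,0) a3@(2,1) | pheromone: 7 0 0 3 0 0 / 0 0 0 0 0 0 / 0 7 0 0 0 0 / 0 0 0 0 0 0 / 0 0 0 0 0 0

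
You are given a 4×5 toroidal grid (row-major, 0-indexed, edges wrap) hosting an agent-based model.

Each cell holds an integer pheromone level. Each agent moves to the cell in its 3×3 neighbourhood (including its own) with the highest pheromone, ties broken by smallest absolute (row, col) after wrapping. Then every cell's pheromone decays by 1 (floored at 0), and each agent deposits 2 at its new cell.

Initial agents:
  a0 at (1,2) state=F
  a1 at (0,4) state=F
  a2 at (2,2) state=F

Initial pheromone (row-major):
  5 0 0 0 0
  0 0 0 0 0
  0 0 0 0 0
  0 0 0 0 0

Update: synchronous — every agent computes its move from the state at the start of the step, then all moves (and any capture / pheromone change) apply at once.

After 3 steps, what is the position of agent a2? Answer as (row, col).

(0, 0)

t=1: a0@(0,1) a1@(0,0) a2@(1,1) | pheromone: 6 2 0 0 0 / 0 2 0 0 0 / 0 0 0 0 0 / 0 0 0 0 0
t=2: a0@(0,0) a1@(0,0) a2@(0,0) | pheromone: 11 1 0 0 0 / 0 1 0 0 0 / 0 0 0 0 0 / 0 0 0 0 0
t=3: a0@(0,0) a1@(0,0) a2@(0,0) | pheromone: 16 0 0 0 0 / 0 0 0 0 0 / 0 0 0 0 0 / 0 0 0 0 0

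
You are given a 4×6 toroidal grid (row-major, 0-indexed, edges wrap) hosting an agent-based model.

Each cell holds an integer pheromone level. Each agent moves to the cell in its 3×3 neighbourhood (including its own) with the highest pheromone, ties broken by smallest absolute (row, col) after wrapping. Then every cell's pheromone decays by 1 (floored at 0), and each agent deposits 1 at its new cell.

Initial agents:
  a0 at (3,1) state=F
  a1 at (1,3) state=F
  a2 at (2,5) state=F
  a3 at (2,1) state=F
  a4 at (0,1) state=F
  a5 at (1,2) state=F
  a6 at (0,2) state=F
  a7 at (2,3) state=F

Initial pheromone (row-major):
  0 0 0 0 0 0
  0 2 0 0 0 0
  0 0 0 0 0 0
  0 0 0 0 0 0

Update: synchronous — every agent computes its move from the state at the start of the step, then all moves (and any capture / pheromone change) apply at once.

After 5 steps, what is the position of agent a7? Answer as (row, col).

(1, 1)

t=1: a0@(0,0) a1@(0,2) a2@(1,0) a3@(1,1) a4@(1,1) a5@(1,1) a6@(1,1) a7@(1,2) | pheromone: 1 0 1 0 0 0 / 1 5 1 0 0 0 / 0 0 0 0 0 0 / 0 0 0 0 0 0
t=2: a0@(1,1) a1@(1,1) a2@(1,1) a3@(1,1) a4@(1,1) a5@(1,1) a6@(1,1) a7@(1,1) | pheromone: 0 0 0 0 0 0 / 0 12 0 0 0 0 / 0 0 0 0 0 0 / 0 0 0 0 0 0
t=3: a0@(1,1) a1@(1,1) a2@(1,1) a3@(1,1) a4@(1,1) a5@(1,1) a6@(1,1) a7@(1,1) | pheromone: 0 0 0 0 0 0 / 0 19 0 0 0 0 / 0 0 0 0 0 0 / 0 0 0 0 0 0
t=4: a0@(1,1) a1@(1,1) a2@(1,1) a3@(1,1) a4@(1,1) a5@(1,1) a6@(1,1) a7@(1,1) | pheromone: 0 0 0 0 0 0 / 0 26 0 0 0 0 / 0 0 0 0 0 0 / 0 0 0 0 0 0
t=5: a0@(1,1) a1@(1,1) a2@(1,1) a3@(1,1) a4@(1,1) a5@(1,1) a6@(1,1) a7@(1,1) | pheromone: 0 0 0 0 0 0 / 0 33 0 0 0 0 / 0 0 0 0 0 0 / 0 0 0 0 0 0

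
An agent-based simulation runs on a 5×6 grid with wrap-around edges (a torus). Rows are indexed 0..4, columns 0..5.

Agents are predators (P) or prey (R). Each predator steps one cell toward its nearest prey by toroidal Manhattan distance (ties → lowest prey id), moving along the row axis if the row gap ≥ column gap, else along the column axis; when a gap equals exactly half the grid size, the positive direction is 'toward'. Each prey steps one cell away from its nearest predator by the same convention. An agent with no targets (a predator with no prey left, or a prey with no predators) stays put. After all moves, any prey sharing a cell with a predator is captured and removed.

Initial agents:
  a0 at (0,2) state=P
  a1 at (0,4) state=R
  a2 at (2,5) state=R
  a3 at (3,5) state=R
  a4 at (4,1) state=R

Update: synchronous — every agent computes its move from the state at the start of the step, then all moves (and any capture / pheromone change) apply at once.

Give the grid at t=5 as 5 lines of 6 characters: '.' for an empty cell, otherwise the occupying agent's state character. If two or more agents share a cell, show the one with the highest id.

t=1: a0@(0,3):P a1@(0,5):R a2@(2,4):R a3@(3,4):R a4@(3,1):R
t=2: a0@(0,4):P a1@(0,0):R a2@(3,4):R a3@(2,4):R a4@(2,1):R
t=3: a0@(0,5):P a1@(0,1):R a2@(2,4):R a3@(3,4):R a4@(2,0):R
t=4: a0@(0,0):P a1@(0,2):R a2@(3,4):R a3@(2,4):R a4@(3,0):R
t=5: a0@(0,1):P a1@(0,3):R a2@(2,4):R a3@(3,4):R a4@(2,0):R

.P.R..
......
R...R.
....R.
......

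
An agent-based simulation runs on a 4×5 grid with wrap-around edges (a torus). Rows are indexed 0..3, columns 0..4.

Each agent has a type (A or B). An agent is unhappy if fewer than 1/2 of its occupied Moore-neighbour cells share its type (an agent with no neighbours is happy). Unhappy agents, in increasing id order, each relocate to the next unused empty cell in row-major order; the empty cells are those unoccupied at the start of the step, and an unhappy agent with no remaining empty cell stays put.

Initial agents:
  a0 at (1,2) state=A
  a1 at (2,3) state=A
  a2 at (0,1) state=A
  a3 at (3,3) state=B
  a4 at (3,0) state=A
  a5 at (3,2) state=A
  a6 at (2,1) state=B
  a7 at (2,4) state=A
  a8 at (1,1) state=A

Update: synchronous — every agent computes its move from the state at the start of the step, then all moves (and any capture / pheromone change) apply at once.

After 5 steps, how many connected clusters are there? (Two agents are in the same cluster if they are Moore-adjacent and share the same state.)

t=1: a0@(1,2):A a1@(2,3):A a2@(0,1):A a3@(0,0):B a4@(3,0):A a5@(3,2):A a6@(0,2):B a7@(2,4):A a8@(1,1):A
t=2: a0@(1,2):A a1@(2,3):A a2@(0,1):A a3@(0,3):B a4@(3,0):A a5@(3,2):A a6@(0,4):B a7@(2,4):A a8@(1,1):A
t=3: a0@(1,2):A a1@(2,3):A a2@(0,1):A a3@(0,0):B a4@(3,0):A a5@(3,2):A a6@(0,4):B a7@(2,4):A a8@(1,1):A
t=4: a0@(1,2):A a1@(2,3):A a2@(0,1):A a3@(0,2):B a4@(3,0):A a5@(3,2):A a6@(0,4):B a7@(2,4):A a8@(1,1):A
t=5: a0@(1,2):A a1@(2,3):A a2@(0,1):A a3@(0,0):B a4@(3,0):A a5@(3,2):A a6@(0,3):B a7@(2,4):A a8@(1,1):A

3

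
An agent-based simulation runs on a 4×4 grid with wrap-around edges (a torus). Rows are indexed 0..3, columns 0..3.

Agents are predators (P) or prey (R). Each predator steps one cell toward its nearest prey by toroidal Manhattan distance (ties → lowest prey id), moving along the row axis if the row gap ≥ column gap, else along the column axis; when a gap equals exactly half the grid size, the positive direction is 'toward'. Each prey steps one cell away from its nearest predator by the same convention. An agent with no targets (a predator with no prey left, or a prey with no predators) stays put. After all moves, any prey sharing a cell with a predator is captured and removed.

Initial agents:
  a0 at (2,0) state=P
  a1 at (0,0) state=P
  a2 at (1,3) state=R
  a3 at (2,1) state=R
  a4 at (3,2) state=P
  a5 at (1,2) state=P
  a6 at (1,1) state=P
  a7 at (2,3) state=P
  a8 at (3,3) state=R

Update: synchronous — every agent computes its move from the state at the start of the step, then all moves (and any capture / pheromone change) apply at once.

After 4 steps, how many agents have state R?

0

t=1: a0@(2,1):P a1@(1,0):P a3@(2,2):R a4@(3,3):P a5@(1,3):P a6@(2,1):P a7@(1,3):P a8@(3,0):R
t=2: a0@(2,2):P a1@(2,0):P a4@(3,0):P a5@(2,3):P a6@(2,2):P a7@(2,3):P a8@(3,1):R
t=3: a0@(3,2):P a1@(3,0):P a4@(3,1):P a5@(2,0):P a6@(3,2):P a7@(2,0):P
t=4: (unchanged — steady state)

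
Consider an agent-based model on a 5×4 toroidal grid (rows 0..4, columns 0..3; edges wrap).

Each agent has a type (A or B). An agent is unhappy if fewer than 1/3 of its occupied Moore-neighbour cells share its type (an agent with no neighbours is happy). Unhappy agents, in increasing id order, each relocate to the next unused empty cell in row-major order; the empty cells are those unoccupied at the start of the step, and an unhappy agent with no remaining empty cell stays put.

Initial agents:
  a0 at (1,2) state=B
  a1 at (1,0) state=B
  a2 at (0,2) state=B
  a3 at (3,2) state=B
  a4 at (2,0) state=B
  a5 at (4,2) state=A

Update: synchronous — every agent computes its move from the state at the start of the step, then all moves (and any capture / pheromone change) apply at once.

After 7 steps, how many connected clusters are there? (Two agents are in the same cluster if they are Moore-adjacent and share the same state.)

t=1: a0@(1,2):B a1@(1,0):B a2@(0,2):B a3@(0,0):B a4@(2,0):B a5@(0,1):A
t=2: a0@(1,2):B a1@(1,0):B a2@(0,2):B a3@(0,0):B a4@(2,0):B a5@(0,3):A
t=3: a0@(1,2):B a1@(1,0):B a2@(0,2):B a3@(0,0):B a4@(2,0):B a5@(0,1):A
t=4: a0@(1,2):B a1@(1,0):B a2@(0,2):B a3@(0,0):B a4@(2,0):B a5@(0,3):A
t=5: a0@(1,2):B a1@(1,0):B a2@(0,2):B a3@(0,0):B a4@(2,0):B a5@(0,1):A
t=6: a0@(1,2):B a1@(1,0):B a2@(0,2):B a3@(0,0):B a4@(2,0):B a5@(0,3):A
t=7: a0@(1,2):B a1@(1,0):B a2@(0,2):B a3@(0,0):B a4@(2,0):B a5@(0,1):A

3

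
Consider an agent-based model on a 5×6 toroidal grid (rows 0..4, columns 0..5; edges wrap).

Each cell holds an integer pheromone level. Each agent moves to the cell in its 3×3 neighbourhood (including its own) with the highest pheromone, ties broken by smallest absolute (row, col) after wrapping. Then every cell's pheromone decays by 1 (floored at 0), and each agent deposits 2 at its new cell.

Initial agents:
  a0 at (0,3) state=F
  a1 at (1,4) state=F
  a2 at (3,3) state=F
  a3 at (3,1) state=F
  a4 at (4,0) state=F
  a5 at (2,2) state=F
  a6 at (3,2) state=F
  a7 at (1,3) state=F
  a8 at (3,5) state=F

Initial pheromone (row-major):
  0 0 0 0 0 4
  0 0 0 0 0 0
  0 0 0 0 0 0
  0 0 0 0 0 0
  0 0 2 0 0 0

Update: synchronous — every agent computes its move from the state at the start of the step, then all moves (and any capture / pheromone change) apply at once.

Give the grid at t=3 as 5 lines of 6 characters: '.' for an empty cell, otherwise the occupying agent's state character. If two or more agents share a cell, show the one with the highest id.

t=1: a0@(4,2) a1@(0,5) a2@(4,2) a3@(4,2) a4@(0,5) a5@(1,1) a6@(4,2) a7@(0,2) a8@(2,0) | pheromone: 0 0 2 0 0 7 / 0 2 0 0 0 0 / 2 0 0 0 0 0 / 0 0 0 0 0 0 / 0 0 9 0 0 0
t=2: a0@(4,2) a1@(0,5) a2@(4,2) a3@(4,2) a4@(0,5) a5@(0,2) a6@(4,2) a7@(4,2) a8@(1,1) | pheromone: 0 0 3 0 0 10 / 0 3 0 0 0 0 / 1 0 0 0 0 0 / 0 0 0 0 0 0 / 0 0 18 0 0 0
t=3: a0@(4,2) a1@(0,5) a2@(4,2) a3@(4,2) a4@(0,5) a5@(4,2) a6@(4,2) a7@(4,2) a8@(0,2) | pheromone: 0 0 4 0 0 13 / 0 2 0 0 0 0 / 0 0 0 0 0 0 / 0 0 0 0 0 0 / 0 0 29 0 0 0

..F..F
......
......
......
..F...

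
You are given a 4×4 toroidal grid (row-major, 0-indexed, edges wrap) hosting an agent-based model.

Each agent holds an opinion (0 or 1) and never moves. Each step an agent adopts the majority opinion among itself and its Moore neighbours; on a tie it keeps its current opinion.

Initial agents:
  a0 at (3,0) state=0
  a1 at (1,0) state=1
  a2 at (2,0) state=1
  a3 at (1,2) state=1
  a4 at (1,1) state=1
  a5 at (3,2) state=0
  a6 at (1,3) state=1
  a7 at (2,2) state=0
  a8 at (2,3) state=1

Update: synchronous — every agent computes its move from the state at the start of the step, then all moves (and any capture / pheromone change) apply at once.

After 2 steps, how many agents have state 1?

t=1: a0@(3,0):1 a1@(1,0):1 a2@(2,0):1 a3@(1,2):1 a4@(1,1):1 a5@(3,2):0 a6@(1,3):1 a7@(2,2):1 a8@(2,3):1
t=2: a0@(3,0):1 a1@(1,0):1 a2@(2,0):1 a3@(1,2):1 a4@(1,1):1 a5@(3,2):1 a6@(1,3):1 a7@(2,2):1 a8@(2,3):1

9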